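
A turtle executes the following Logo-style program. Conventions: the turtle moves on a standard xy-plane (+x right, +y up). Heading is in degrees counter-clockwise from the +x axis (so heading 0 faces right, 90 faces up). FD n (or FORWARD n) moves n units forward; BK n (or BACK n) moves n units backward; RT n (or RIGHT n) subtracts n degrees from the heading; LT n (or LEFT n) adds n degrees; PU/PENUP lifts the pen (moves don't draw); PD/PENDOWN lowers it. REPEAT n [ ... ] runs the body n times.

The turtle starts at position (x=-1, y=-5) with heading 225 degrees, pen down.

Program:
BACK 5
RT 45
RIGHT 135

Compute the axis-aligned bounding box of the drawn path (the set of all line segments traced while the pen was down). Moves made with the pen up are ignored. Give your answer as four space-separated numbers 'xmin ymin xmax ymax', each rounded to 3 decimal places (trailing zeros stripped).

Answer: -1 -5 2.536 -1.464

Derivation:
Executing turtle program step by step:
Start: pos=(-1,-5), heading=225, pen down
BK 5: (-1,-5) -> (2.536,-1.464) [heading=225, draw]
RT 45: heading 225 -> 180
RT 135: heading 180 -> 45
Final: pos=(2.536,-1.464), heading=45, 1 segment(s) drawn

Segment endpoints: x in {-1, 2.536}, y in {-5, -1.464}
xmin=-1, ymin=-5, xmax=2.536, ymax=-1.464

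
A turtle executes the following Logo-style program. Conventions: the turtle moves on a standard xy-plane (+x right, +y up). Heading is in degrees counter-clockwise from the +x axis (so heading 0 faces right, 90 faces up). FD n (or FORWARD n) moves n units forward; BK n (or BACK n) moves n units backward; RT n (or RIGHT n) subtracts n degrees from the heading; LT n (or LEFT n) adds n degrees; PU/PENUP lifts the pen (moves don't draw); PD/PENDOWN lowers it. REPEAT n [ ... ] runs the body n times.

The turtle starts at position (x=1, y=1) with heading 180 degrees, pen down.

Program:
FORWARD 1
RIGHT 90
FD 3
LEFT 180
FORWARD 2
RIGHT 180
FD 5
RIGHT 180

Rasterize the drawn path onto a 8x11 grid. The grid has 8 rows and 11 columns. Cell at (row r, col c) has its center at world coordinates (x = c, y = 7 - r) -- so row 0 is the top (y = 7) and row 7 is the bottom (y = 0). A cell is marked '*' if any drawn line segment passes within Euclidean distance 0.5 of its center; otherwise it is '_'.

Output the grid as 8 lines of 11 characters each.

Segment 0: (1,1) -> (0,1)
Segment 1: (0,1) -> (0,4)
Segment 2: (0,4) -> (-0,2)
Segment 3: (-0,2) -> (0,7)

Answer: *__________
*__________
*__________
*__________
*__________
*__________
**_________
___________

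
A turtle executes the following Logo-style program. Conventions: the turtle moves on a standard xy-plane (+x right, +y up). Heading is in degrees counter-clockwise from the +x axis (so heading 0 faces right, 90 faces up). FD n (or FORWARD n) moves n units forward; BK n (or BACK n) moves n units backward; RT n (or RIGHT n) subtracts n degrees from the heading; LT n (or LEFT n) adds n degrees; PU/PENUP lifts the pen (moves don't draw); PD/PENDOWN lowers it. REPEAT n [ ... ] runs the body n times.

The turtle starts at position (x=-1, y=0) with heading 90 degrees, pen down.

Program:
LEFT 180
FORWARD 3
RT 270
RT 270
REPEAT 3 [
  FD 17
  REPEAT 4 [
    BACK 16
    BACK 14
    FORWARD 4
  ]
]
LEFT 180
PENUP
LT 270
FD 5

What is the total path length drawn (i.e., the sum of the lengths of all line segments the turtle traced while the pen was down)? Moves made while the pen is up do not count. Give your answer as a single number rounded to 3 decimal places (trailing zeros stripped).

Executing turtle program step by step:
Start: pos=(-1,0), heading=90, pen down
LT 180: heading 90 -> 270
FD 3: (-1,0) -> (-1,-3) [heading=270, draw]
RT 270: heading 270 -> 0
RT 270: heading 0 -> 90
REPEAT 3 [
  -- iteration 1/3 --
  FD 17: (-1,-3) -> (-1,14) [heading=90, draw]
  REPEAT 4 [
    -- iteration 1/4 --
    BK 16: (-1,14) -> (-1,-2) [heading=90, draw]
    BK 14: (-1,-2) -> (-1,-16) [heading=90, draw]
    FD 4: (-1,-16) -> (-1,-12) [heading=90, draw]
    -- iteration 2/4 --
    BK 16: (-1,-12) -> (-1,-28) [heading=90, draw]
    BK 14: (-1,-28) -> (-1,-42) [heading=90, draw]
    FD 4: (-1,-42) -> (-1,-38) [heading=90, draw]
    -- iteration 3/4 --
    BK 16: (-1,-38) -> (-1,-54) [heading=90, draw]
    BK 14: (-1,-54) -> (-1,-68) [heading=90, draw]
    FD 4: (-1,-68) -> (-1,-64) [heading=90, draw]
    -- iteration 4/4 --
    BK 16: (-1,-64) -> (-1,-80) [heading=90, draw]
    BK 14: (-1,-80) -> (-1,-94) [heading=90, draw]
    FD 4: (-1,-94) -> (-1,-90) [heading=90, draw]
  ]
  -- iteration 2/3 --
  FD 17: (-1,-90) -> (-1,-73) [heading=90, draw]
  REPEAT 4 [
    -- iteration 1/4 --
    BK 16: (-1,-73) -> (-1,-89) [heading=90, draw]
    BK 14: (-1,-89) -> (-1,-103) [heading=90, draw]
    FD 4: (-1,-103) -> (-1,-99) [heading=90, draw]
    -- iteration 2/4 --
    BK 16: (-1,-99) -> (-1,-115) [heading=90, draw]
    BK 14: (-1,-115) -> (-1,-129) [heading=90, draw]
    FD 4: (-1,-129) -> (-1,-125) [heading=90, draw]
    -- iteration 3/4 --
    BK 16: (-1,-125) -> (-1,-141) [heading=90, draw]
    BK 14: (-1,-141) -> (-1,-155) [heading=90, draw]
    FD 4: (-1,-155) -> (-1,-151) [heading=90, draw]
    -- iteration 4/4 --
    BK 16: (-1,-151) -> (-1,-167) [heading=90, draw]
    BK 14: (-1,-167) -> (-1,-181) [heading=90, draw]
    FD 4: (-1,-181) -> (-1,-177) [heading=90, draw]
  ]
  -- iteration 3/3 --
  FD 17: (-1,-177) -> (-1,-160) [heading=90, draw]
  REPEAT 4 [
    -- iteration 1/4 --
    BK 16: (-1,-160) -> (-1,-176) [heading=90, draw]
    BK 14: (-1,-176) -> (-1,-190) [heading=90, draw]
    FD 4: (-1,-190) -> (-1,-186) [heading=90, draw]
    -- iteration 2/4 --
    BK 16: (-1,-186) -> (-1,-202) [heading=90, draw]
    BK 14: (-1,-202) -> (-1,-216) [heading=90, draw]
    FD 4: (-1,-216) -> (-1,-212) [heading=90, draw]
    -- iteration 3/4 --
    BK 16: (-1,-212) -> (-1,-228) [heading=90, draw]
    BK 14: (-1,-228) -> (-1,-242) [heading=90, draw]
    FD 4: (-1,-242) -> (-1,-238) [heading=90, draw]
    -- iteration 4/4 --
    BK 16: (-1,-238) -> (-1,-254) [heading=90, draw]
    BK 14: (-1,-254) -> (-1,-268) [heading=90, draw]
    FD 4: (-1,-268) -> (-1,-264) [heading=90, draw]
  ]
]
LT 180: heading 90 -> 270
PU: pen up
LT 270: heading 270 -> 180
FD 5: (-1,-264) -> (-6,-264) [heading=180, move]
Final: pos=(-6,-264), heading=180, 40 segment(s) drawn

Segment lengths:
  seg 1: (-1,0) -> (-1,-3), length = 3
  seg 2: (-1,-3) -> (-1,14), length = 17
  seg 3: (-1,14) -> (-1,-2), length = 16
  seg 4: (-1,-2) -> (-1,-16), length = 14
  seg 5: (-1,-16) -> (-1,-12), length = 4
  seg 6: (-1,-12) -> (-1,-28), length = 16
  seg 7: (-1,-28) -> (-1,-42), length = 14
  seg 8: (-1,-42) -> (-1,-38), length = 4
  seg 9: (-1,-38) -> (-1,-54), length = 16
  seg 10: (-1,-54) -> (-1,-68), length = 14
  seg 11: (-1,-68) -> (-1,-64), length = 4
  seg 12: (-1,-64) -> (-1,-80), length = 16
  seg 13: (-1,-80) -> (-1,-94), length = 14
  seg 14: (-1,-94) -> (-1,-90), length = 4
  seg 15: (-1,-90) -> (-1,-73), length = 17
  seg 16: (-1,-73) -> (-1,-89), length = 16
  seg 17: (-1,-89) -> (-1,-103), length = 14
  seg 18: (-1,-103) -> (-1,-99), length = 4
  seg 19: (-1,-99) -> (-1,-115), length = 16
  seg 20: (-1,-115) -> (-1,-129), length = 14
  seg 21: (-1,-129) -> (-1,-125), length = 4
  seg 22: (-1,-125) -> (-1,-141), length = 16
  seg 23: (-1,-141) -> (-1,-155), length = 14
  seg 24: (-1,-155) -> (-1,-151), length = 4
  seg 25: (-1,-151) -> (-1,-167), length = 16
  seg 26: (-1,-167) -> (-1,-181), length = 14
  seg 27: (-1,-181) -> (-1,-177), length = 4
  seg 28: (-1,-177) -> (-1,-160), length = 17
  seg 29: (-1,-160) -> (-1,-176), length = 16
  seg 30: (-1,-176) -> (-1,-190), length = 14
  seg 31: (-1,-190) -> (-1,-186), length = 4
  seg 32: (-1,-186) -> (-1,-202), length = 16
  seg 33: (-1,-202) -> (-1,-216), length = 14
  seg 34: (-1,-216) -> (-1,-212), length = 4
  seg 35: (-1,-212) -> (-1,-228), length = 16
  seg 36: (-1,-228) -> (-1,-242), length = 14
  seg 37: (-1,-242) -> (-1,-238), length = 4
  seg 38: (-1,-238) -> (-1,-254), length = 16
  seg 39: (-1,-254) -> (-1,-268), length = 14
  seg 40: (-1,-268) -> (-1,-264), length = 4
Total = 462

Answer: 462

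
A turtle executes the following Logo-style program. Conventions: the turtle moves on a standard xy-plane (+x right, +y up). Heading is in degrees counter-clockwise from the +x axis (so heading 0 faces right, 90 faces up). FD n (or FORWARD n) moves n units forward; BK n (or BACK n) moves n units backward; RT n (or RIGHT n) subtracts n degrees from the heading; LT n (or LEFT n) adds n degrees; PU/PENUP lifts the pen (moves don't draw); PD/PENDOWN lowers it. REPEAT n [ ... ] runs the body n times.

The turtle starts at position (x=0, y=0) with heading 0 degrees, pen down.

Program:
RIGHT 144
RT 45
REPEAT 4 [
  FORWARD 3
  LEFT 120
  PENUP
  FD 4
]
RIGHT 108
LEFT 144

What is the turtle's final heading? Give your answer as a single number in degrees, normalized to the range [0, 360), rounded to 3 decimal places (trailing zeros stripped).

Answer: 327

Derivation:
Executing turtle program step by step:
Start: pos=(0,0), heading=0, pen down
RT 144: heading 0 -> 216
RT 45: heading 216 -> 171
REPEAT 4 [
  -- iteration 1/4 --
  FD 3: (0,0) -> (-2.963,0.469) [heading=171, draw]
  LT 120: heading 171 -> 291
  PU: pen up
  FD 4: (-2.963,0.469) -> (-1.53,-3.265) [heading=291, move]
  -- iteration 2/4 --
  FD 3: (-1.53,-3.265) -> (-0.454,-6.066) [heading=291, move]
  LT 120: heading 291 -> 51
  PU: pen up
  FD 4: (-0.454,-6.066) -> (2.063,-2.957) [heading=51, move]
  -- iteration 3/4 --
  FD 3: (2.063,-2.957) -> (3.951,-0.626) [heading=51, move]
  LT 120: heading 51 -> 171
  PU: pen up
  FD 4: (3.951,-0.626) -> (0,0) [heading=171, move]
  -- iteration 4/4 --
  FD 3: (0,0) -> (-2.963,0.469) [heading=171, move]
  LT 120: heading 171 -> 291
  PU: pen up
  FD 4: (-2.963,0.469) -> (-1.53,-3.265) [heading=291, move]
]
RT 108: heading 291 -> 183
LT 144: heading 183 -> 327
Final: pos=(-1.53,-3.265), heading=327, 1 segment(s) drawn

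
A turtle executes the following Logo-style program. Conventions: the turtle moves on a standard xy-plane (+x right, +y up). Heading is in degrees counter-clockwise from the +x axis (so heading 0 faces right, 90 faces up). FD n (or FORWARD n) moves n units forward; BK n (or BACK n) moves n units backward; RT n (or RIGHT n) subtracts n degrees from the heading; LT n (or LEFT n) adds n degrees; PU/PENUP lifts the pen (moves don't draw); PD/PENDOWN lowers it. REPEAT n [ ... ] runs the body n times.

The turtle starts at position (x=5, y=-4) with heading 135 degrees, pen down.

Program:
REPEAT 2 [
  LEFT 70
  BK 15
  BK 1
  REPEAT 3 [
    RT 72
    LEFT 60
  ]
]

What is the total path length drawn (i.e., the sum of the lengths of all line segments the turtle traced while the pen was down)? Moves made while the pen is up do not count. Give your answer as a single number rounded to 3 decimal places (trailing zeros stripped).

Answer: 32

Derivation:
Executing turtle program step by step:
Start: pos=(5,-4), heading=135, pen down
REPEAT 2 [
  -- iteration 1/2 --
  LT 70: heading 135 -> 205
  BK 15: (5,-4) -> (18.595,2.339) [heading=205, draw]
  BK 1: (18.595,2.339) -> (19.501,2.762) [heading=205, draw]
  REPEAT 3 [
    -- iteration 1/3 --
    RT 72: heading 205 -> 133
    LT 60: heading 133 -> 193
    -- iteration 2/3 --
    RT 72: heading 193 -> 121
    LT 60: heading 121 -> 181
    -- iteration 3/3 --
    RT 72: heading 181 -> 109
    LT 60: heading 109 -> 169
  ]
  -- iteration 2/2 --
  LT 70: heading 169 -> 239
  BK 15: (19.501,2.762) -> (27.226,15.619) [heading=239, draw]
  BK 1: (27.226,15.619) -> (27.742,16.477) [heading=239, draw]
  REPEAT 3 [
    -- iteration 1/3 --
    RT 72: heading 239 -> 167
    LT 60: heading 167 -> 227
    -- iteration 2/3 --
    RT 72: heading 227 -> 155
    LT 60: heading 155 -> 215
    -- iteration 3/3 --
    RT 72: heading 215 -> 143
    LT 60: heading 143 -> 203
  ]
]
Final: pos=(27.742,16.477), heading=203, 4 segment(s) drawn

Segment lengths:
  seg 1: (5,-4) -> (18.595,2.339), length = 15
  seg 2: (18.595,2.339) -> (19.501,2.762), length = 1
  seg 3: (19.501,2.762) -> (27.226,15.619), length = 15
  seg 4: (27.226,15.619) -> (27.742,16.477), length = 1
Total = 32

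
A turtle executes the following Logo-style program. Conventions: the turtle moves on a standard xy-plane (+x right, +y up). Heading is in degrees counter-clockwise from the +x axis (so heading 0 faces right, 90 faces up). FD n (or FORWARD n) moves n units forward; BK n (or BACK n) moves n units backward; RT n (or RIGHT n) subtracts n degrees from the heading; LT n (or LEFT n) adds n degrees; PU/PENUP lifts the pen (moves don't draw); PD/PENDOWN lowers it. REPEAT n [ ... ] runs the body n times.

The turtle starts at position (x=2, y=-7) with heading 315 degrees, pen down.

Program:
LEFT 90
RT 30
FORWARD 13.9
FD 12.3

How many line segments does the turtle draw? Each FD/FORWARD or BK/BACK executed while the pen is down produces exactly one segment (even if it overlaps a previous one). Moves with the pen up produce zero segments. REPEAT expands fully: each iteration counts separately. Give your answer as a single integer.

Executing turtle program step by step:
Start: pos=(2,-7), heading=315, pen down
LT 90: heading 315 -> 45
RT 30: heading 45 -> 15
FD 13.9: (2,-7) -> (15.426,-3.402) [heading=15, draw]
FD 12.3: (15.426,-3.402) -> (27.307,-0.219) [heading=15, draw]
Final: pos=(27.307,-0.219), heading=15, 2 segment(s) drawn
Segments drawn: 2

Answer: 2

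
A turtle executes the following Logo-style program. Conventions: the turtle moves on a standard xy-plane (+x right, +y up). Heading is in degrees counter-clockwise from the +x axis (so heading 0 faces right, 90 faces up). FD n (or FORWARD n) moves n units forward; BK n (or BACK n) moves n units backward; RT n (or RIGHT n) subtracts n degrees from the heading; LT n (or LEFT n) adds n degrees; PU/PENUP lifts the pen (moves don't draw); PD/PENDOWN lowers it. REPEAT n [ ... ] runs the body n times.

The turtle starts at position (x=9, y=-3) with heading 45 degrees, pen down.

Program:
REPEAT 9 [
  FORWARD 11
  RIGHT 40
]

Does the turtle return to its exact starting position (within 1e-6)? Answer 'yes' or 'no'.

Answer: yes

Derivation:
Executing turtle program step by step:
Start: pos=(9,-3), heading=45, pen down
REPEAT 9 [
  -- iteration 1/9 --
  FD 11: (9,-3) -> (16.778,4.778) [heading=45, draw]
  RT 40: heading 45 -> 5
  -- iteration 2/9 --
  FD 11: (16.778,4.778) -> (27.736,5.737) [heading=5, draw]
  RT 40: heading 5 -> 325
  -- iteration 3/9 --
  FD 11: (27.736,5.737) -> (36.747,-0.572) [heading=325, draw]
  RT 40: heading 325 -> 285
  -- iteration 4/9 --
  FD 11: (36.747,-0.572) -> (39.594,-11.198) [heading=285, draw]
  RT 40: heading 285 -> 245
  -- iteration 5/9 --
  FD 11: (39.594,-11.198) -> (34.945,-21.167) [heading=245, draw]
  RT 40: heading 245 -> 205
  -- iteration 6/9 --
  FD 11: (34.945,-21.167) -> (24.976,-25.816) [heading=205, draw]
  RT 40: heading 205 -> 165
  -- iteration 7/9 --
  FD 11: (24.976,-25.816) -> (14.351,-22.969) [heading=165, draw]
  RT 40: heading 165 -> 125
  -- iteration 8/9 --
  FD 11: (14.351,-22.969) -> (8.041,-13.958) [heading=125, draw]
  RT 40: heading 125 -> 85
  -- iteration 9/9 --
  FD 11: (8.041,-13.958) -> (9,-3) [heading=85, draw]
  RT 40: heading 85 -> 45
]
Final: pos=(9,-3), heading=45, 9 segment(s) drawn

Start position: (9, -3)
Final position: (9, -3)
Distance = 0; < 1e-6 -> CLOSED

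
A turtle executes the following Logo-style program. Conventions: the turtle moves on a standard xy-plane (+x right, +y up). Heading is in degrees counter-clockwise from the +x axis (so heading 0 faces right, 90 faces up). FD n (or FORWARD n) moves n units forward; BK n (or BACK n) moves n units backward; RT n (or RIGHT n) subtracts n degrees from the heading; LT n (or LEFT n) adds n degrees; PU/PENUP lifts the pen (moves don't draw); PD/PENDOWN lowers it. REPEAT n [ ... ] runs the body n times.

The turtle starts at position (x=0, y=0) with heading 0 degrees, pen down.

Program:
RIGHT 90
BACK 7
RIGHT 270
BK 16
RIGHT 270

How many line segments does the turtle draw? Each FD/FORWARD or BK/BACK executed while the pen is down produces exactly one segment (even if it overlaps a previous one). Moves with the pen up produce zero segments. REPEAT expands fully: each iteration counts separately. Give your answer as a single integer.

Answer: 2

Derivation:
Executing turtle program step by step:
Start: pos=(0,0), heading=0, pen down
RT 90: heading 0 -> 270
BK 7: (0,0) -> (0,7) [heading=270, draw]
RT 270: heading 270 -> 0
BK 16: (0,7) -> (-16,7) [heading=0, draw]
RT 270: heading 0 -> 90
Final: pos=(-16,7), heading=90, 2 segment(s) drawn
Segments drawn: 2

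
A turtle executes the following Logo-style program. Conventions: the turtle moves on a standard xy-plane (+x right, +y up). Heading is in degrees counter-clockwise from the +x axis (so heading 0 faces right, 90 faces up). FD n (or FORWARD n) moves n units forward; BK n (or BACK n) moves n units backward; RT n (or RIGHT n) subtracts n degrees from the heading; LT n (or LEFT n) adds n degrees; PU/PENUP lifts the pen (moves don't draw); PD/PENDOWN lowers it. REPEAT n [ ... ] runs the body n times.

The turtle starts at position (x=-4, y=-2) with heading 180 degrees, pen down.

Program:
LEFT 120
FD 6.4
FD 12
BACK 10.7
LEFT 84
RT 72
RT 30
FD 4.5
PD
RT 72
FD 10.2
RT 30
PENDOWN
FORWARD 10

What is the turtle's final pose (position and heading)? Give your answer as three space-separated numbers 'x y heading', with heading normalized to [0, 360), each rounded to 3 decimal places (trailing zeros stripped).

Executing turtle program step by step:
Start: pos=(-4,-2), heading=180, pen down
LT 120: heading 180 -> 300
FD 6.4: (-4,-2) -> (-0.8,-7.543) [heading=300, draw]
FD 12: (-0.8,-7.543) -> (5.2,-17.935) [heading=300, draw]
BK 10.7: (5.2,-17.935) -> (-0.15,-8.668) [heading=300, draw]
LT 84: heading 300 -> 24
RT 72: heading 24 -> 312
RT 30: heading 312 -> 282
FD 4.5: (-0.15,-8.668) -> (0.786,-13.07) [heading=282, draw]
PD: pen down
RT 72: heading 282 -> 210
FD 10.2: (0.786,-13.07) -> (-8.048,-18.17) [heading=210, draw]
RT 30: heading 210 -> 180
PD: pen down
FD 10: (-8.048,-18.17) -> (-18.048,-18.17) [heading=180, draw]
Final: pos=(-18.048,-18.17), heading=180, 6 segment(s) drawn

Answer: -18.048 -18.17 180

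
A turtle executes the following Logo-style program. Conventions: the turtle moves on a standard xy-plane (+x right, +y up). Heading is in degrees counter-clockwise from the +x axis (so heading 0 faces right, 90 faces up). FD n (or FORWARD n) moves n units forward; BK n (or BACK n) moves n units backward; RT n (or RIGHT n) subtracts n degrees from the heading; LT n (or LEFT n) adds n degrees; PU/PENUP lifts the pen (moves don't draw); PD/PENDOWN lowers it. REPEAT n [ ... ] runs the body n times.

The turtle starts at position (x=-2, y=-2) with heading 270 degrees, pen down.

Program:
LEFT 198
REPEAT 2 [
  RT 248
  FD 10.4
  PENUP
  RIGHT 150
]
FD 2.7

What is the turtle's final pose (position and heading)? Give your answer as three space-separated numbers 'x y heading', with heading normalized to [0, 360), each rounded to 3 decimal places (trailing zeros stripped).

Answer: -18.071 -7.617 32

Derivation:
Executing turtle program step by step:
Start: pos=(-2,-2), heading=270, pen down
LT 198: heading 270 -> 108
REPEAT 2 [
  -- iteration 1/2 --
  RT 248: heading 108 -> 220
  FD 10.4: (-2,-2) -> (-9.967,-8.685) [heading=220, draw]
  PU: pen up
  RT 150: heading 220 -> 70
  -- iteration 2/2 --
  RT 248: heading 70 -> 182
  FD 10.4: (-9.967,-8.685) -> (-20.361,-9.048) [heading=182, move]
  PU: pen up
  RT 150: heading 182 -> 32
]
FD 2.7: (-20.361,-9.048) -> (-18.071,-7.617) [heading=32, move]
Final: pos=(-18.071,-7.617), heading=32, 1 segment(s) drawn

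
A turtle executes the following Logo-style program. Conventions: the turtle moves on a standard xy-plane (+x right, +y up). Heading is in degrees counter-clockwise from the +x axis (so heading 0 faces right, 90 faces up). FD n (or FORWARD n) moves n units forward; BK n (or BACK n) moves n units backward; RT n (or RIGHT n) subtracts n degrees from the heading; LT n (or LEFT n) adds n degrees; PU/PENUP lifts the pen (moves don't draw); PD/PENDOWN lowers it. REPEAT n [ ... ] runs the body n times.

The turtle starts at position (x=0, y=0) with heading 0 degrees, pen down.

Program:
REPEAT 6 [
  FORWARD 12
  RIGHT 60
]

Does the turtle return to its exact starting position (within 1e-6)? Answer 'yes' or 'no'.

Executing turtle program step by step:
Start: pos=(0,0), heading=0, pen down
REPEAT 6 [
  -- iteration 1/6 --
  FD 12: (0,0) -> (12,0) [heading=0, draw]
  RT 60: heading 0 -> 300
  -- iteration 2/6 --
  FD 12: (12,0) -> (18,-10.392) [heading=300, draw]
  RT 60: heading 300 -> 240
  -- iteration 3/6 --
  FD 12: (18,-10.392) -> (12,-20.785) [heading=240, draw]
  RT 60: heading 240 -> 180
  -- iteration 4/6 --
  FD 12: (12,-20.785) -> (0,-20.785) [heading=180, draw]
  RT 60: heading 180 -> 120
  -- iteration 5/6 --
  FD 12: (0,-20.785) -> (-6,-10.392) [heading=120, draw]
  RT 60: heading 120 -> 60
  -- iteration 6/6 --
  FD 12: (-6,-10.392) -> (0,0) [heading=60, draw]
  RT 60: heading 60 -> 0
]
Final: pos=(0,0), heading=0, 6 segment(s) drawn

Start position: (0, 0)
Final position: (0, 0)
Distance = 0; < 1e-6 -> CLOSED

Answer: yes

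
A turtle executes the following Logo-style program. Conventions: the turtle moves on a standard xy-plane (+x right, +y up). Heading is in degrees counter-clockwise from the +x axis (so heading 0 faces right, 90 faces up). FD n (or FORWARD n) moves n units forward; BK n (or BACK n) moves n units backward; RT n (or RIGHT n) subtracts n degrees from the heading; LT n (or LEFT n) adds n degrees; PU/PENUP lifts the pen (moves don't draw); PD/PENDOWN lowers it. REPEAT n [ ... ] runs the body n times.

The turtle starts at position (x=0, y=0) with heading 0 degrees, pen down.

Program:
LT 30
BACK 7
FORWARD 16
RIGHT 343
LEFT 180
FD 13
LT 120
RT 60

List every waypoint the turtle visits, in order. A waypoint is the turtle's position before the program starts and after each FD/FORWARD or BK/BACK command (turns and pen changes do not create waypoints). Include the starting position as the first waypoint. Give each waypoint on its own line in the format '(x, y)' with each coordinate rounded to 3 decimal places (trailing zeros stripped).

Executing turtle program step by step:
Start: pos=(0,0), heading=0, pen down
LT 30: heading 0 -> 30
BK 7: (0,0) -> (-6.062,-3.5) [heading=30, draw]
FD 16: (-6.062,-3.5) -> (7.794,4.5) [heading=30, draw]
RT 343: heading 30 -> 47
LT 180: heading 47 -> 227
FD 13: (7.794,4.5) -> (-1.072,-5.008) [heading=227, draw]
LT 120: heading 227 -> 347
RT 60: heading 347 -> 287
Final: pos=(-1.072,-5.008), heading=287, 3 segment(s) drawn
Waypoints (4 total):
(0, 0)
(-6.062, -3.5)
(7.794, 4.5)
(-1.072, -5.008)

Answer: (0, 0)
(-6.062, -3.5)
(7.794, 4.5)
(-1.072, -5.008)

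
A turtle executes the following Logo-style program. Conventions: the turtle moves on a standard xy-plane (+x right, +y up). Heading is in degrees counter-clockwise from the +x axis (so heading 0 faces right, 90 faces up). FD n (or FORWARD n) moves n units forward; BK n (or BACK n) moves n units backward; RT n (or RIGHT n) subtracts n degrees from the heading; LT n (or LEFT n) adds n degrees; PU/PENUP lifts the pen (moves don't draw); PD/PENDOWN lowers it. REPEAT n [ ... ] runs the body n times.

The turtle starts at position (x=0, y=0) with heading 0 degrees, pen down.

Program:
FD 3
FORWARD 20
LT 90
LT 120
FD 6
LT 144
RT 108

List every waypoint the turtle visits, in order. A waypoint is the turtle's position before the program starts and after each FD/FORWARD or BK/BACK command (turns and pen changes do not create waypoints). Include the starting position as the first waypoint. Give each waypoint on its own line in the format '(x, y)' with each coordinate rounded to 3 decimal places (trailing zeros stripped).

Answer: (0, 0)
(3, 0)
(23, 0)
(17.804, -3)

Derivation:
Executing turtle program step by step:
Start: pos=(0,0), heading=0, pen down
FD 3: (0,0) -> (3,0) [heading=0, draw]
FD 20: (3,0) -> (23,0) [heading=0, draw]
LT 90: heading 0 -> 90
LT 120: heading 90 -> 210
FD 6: (23,0) -> (17.804,-3) [heading=210, draw]
LT 144: heading 210 -> 354
RT 108: heading 354 -> 246
Final: pos=(17.804,-3), heading=246, 3 segment(s) drawn
Waypoints (4 total):
(0, 0)
(3, 0)
(23, 0)
(17.804, -3)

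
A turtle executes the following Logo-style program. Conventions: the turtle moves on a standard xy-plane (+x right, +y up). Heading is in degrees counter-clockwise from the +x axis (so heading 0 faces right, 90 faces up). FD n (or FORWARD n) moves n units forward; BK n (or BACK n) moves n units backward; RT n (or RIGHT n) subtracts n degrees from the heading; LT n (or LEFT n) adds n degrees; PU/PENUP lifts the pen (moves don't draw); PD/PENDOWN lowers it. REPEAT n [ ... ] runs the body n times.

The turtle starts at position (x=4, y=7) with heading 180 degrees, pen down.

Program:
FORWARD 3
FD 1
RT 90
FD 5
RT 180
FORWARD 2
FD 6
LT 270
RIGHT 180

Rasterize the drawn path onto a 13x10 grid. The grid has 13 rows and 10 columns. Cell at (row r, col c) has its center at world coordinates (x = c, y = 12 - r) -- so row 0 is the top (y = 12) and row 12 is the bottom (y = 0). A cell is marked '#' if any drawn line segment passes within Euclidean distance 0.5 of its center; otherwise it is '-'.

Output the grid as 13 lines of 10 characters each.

Segment 0: (4,7) -> (1,7)
Segment 1: (1,7) -> (0,7)
Segment 2: (0,7) -> (0,12)
Segment 3: (0,12) -> (0,10)
Segment 4: (0,10) -> (0,4)

Answer: #---------
#---------
#---------
#---------
#---------
#####-----
#---------
#---------
#---------
----------
----------
----------
----------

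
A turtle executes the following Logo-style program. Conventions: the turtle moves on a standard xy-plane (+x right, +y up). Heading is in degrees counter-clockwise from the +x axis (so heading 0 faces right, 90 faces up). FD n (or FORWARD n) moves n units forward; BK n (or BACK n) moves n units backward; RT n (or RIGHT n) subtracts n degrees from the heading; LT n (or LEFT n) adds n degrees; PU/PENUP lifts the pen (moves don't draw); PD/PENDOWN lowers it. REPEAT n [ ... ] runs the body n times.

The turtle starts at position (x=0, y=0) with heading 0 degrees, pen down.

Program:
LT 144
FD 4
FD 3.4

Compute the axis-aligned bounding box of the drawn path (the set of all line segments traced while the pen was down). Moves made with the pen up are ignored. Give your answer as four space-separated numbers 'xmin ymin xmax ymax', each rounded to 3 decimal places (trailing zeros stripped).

Executing turtle program step by step:
Start: pos=(0,0), heading=0, pen down
LT 144: heading 0 -> 144
FD 4: (0,0) -> (-3.236,2.351) [heading=144, draw]
FD 3.4: (-3.236,2.351) -> (-5.987,4.35) [heading=144, draw]
Final: pos=(-5.987,4.35), heading=144, 2 segment(s) drawn

Segment endpoints: x in {-5.987, -3.236, 0}, y in {0, 2.351, 4.35}
xmin=-5.987, ymin=0, xmax=0, ymax=4.35

Answer: -5.987 0 0 4.35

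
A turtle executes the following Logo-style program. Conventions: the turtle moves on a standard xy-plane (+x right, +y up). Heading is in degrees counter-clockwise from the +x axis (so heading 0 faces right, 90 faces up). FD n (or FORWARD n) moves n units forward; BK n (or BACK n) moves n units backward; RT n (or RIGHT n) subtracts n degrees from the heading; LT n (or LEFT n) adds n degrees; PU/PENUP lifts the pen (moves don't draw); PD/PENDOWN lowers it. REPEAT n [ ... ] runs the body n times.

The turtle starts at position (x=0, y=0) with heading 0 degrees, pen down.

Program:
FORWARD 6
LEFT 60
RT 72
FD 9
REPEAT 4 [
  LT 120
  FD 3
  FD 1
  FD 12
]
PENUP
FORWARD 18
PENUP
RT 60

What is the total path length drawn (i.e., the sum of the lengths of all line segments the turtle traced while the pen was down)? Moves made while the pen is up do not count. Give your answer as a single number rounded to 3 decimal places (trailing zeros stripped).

Answer: 79

Derivation:
Executing turtle program step by step:
Start: pos=(0,0), heading=0, pen down
FD 6: (0,0) -> (6,0) [heading=0, draw]
LT 60: heading 0 -> 60
RT 72: heading 60 -> 348
FD 9: (6,0) -> (14.803,-1.871) [heading=348, draw]
REPEAT 4 [
  -- iteration 1/4 --
  LT 120: heading 348 -> 108
  FD 3: (14.803,-1.871) -> (13.876,0.982) [heading=108, draw]
  FD 1: (13.876,0.982) -> (13.567,1.933) [heading=108, draw]
  FD 12: (13.567,1.933) -> (9.859,13.346) [heading=108, draw]
  -- iteration 2/4 --
  LT 120: heading 108 -> 228
  FD 3: (9.859,13.346) -> (7.852,11.116) [heading=228, draw]
  FD 1: (7.852,11.116) -> (7.183,10.373) [heading=228, draw]
  FD 12: (7.183,10.373) -> (-0.847,1.455) [heading=228, draw]
  -- iteration 3/4 --
  LT 120: heading 228 -> 348
  FD 3: (-0.847,1.455) -> (2.087,0.832) [heading=348, draw]
  FD 1: (2.087,0.832) -> (3.066,0.624) [heading=348, draw]
  FD 12: (3.066,0.624) -> (14.803,-1.871) [heading=348, draw]
  -- iteration 4/4 --
  LT 120: heading 348 -> 108
  FD 3: (14.803,-1.871) -> (13.876,0.982) [heading=108, draw]
  FD 1: (13.876,0.982) -> (13.567,1.933) [heading=108, draw]
  FD 12: (13.567,1.933) -> (9.859,13.346) [heading=108, draw]
]
PU: pen up
FD 18: (9.859,13.346) -> (4.297,30.465) [heading=108, move]
PU: pen up
RT 60: heading 108 -> 48
Final: pos=(4.297,30.465), heading=48, 14 segment(s) drawn

Segment lengths:
  seg 1: (0,0) -> (6,0), length = 6
  seg 2: (6,0) -> (14.803,-1.871), length = 9
  seg 3: (14.803,-1.871) -> (13.876,0.982), length = 3
  seg 4: (13.876,0.982) -> (13.567,1.933), length = 1
  seg 5: (13.567,1.933) -> (9.859,13.346), length = 12
  seg 6: (9.859,13.346) -> (7.852,11.116), length = 3
  seg 7: (7.852,11.116) -> (7.183,10.373), length = 1
  seg 8: (7.183,10.373) -> (-0.847,1.455), length = 12
  seg 9: (-0.847,1.455) -> (2.087,0.832), length = 3
  seg 10: (2.087,0.832) -> (3.066,0.624), length = 1
  seg 11: (3.066,0.624) -> (14.803,-1.871), length = 12
  seg 12: (14.803,-1.871) -> (13.876,0.982), length = 3
  seg 13: (13.876,0.982) -> (13.567,1.933), length = 1
  seg 14: (13.567,1.933) -> (9.859,13.346), length = 12
Total = 79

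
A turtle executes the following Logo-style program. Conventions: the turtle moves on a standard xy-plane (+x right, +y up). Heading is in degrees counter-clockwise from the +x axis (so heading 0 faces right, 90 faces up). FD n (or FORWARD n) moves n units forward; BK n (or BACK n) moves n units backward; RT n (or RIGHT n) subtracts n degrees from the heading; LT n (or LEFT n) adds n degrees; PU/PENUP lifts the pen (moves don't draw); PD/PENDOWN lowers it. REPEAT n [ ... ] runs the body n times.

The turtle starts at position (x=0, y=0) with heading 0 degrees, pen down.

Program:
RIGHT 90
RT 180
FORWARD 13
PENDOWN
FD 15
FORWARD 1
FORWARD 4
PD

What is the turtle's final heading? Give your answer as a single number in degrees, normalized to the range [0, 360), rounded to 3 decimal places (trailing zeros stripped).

Answer: 90

Derivation:
Executing turtle program step by step:
Start: pos=(0,0), heading=0, pen down
RT 90: heading 0 -> 270
RT 180: heading 270 -> 90
FD 13: (0,0) -> (0,13) [heading=90, draw]
PD: pen down
FD 15: (0,13) -> (0,28) [heading=90, draw]
FD 1: (0,28) -> (0,29) [heading=90, draw]
FD 4: (0,29) -> (0,33) [heading=90, draw]
PD: pen down
Final: pos=(0,33), heading=90, 4 segment(s) drawn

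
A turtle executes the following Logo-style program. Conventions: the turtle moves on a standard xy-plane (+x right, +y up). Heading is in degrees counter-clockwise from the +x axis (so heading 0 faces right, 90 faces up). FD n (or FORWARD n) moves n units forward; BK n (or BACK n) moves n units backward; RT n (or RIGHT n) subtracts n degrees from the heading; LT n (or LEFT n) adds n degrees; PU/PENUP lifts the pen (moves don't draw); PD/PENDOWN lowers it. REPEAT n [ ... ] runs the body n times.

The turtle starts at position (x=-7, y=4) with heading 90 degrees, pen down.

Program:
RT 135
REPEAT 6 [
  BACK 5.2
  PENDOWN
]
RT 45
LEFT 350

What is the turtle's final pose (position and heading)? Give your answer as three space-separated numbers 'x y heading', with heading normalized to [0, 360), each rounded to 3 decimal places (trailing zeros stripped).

Executing turtle program step by step:
Start: pos=(-7,4), heading=90, pen down
RT 135: heading 90 -> 315
REPEAT 6 [
  -- iteration 1/6 --
  BK 5.2: (-7,4) -> (-10.677,7.677) [heading=315, draw]
  PD: pen down
  -- iteration 2/6 --
  BK 5.2: (-10.677,7.677) -> (-14.354,11.354) [heading=315, draw]
  PD: pen down
  -- iteration 3/6 --
  BK 5.2: (-14.354,11.354) -> (-18.031,15.031) [heading=315, draw]
  PD: pen down
  -- iteration 4/6 --
  BK 5.2: (-18.031,15.031) -> (-21.708,18.708) [heading=315, draw]
  PD: pen down
  -- iteration 5/6 --
  BK 5.2: (-21.708,18.708) -> (-25.385,22.385) [heading=315, draw]
  PD: pen down
  -- iteration 6/6 --
  BK 5.2: (-25.385,22.385) -> (-29.062,26.062) [heading=315, draw]
  PD: pen down
]
RT 45: heading 315 -> 270
LT 350: heading 270 -> 260
Final: pos=(-29.062,26.062), heading=260, 6 segment(s) drawn

Answer: -29.062 26.062 260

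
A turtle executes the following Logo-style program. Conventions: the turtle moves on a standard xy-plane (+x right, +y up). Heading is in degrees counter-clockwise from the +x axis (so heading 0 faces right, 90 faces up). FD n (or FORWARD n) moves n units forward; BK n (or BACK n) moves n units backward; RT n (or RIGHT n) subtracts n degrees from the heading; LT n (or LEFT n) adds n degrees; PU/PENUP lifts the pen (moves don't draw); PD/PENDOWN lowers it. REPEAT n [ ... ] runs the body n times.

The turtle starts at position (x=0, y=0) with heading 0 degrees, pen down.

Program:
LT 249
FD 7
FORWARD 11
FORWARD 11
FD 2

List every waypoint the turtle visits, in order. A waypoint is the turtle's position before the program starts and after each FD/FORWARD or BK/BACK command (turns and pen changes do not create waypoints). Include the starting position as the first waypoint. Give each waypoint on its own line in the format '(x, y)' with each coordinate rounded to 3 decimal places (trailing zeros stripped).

Answer: (0, 0)
(-2.509, -6.535)
(-6.451, -16.804)
(-10.393, -27.074)
(-11.109, -28.941)

Derivation:
Executing turtle program step by step:
Start: pos=(0,0), heading=0, pen down
LT 249: heading 0 -> 249
FD 7: (0,0) -> (-2.509,-6.535) [heading=249, draw]
FD 11: (-2.509,-6.535) -> (-6.451,-16.804) [heading=249, draw]
FD 11: (-6.451,-16.804) -> (-10.393,-27.074) [heading=249, draw]
FD 2: (-10.393,-27.074) -> (-11.109,-28.941) [heading=249, draw]
Final: pos=(-11.109,-28.941), heading=249, 4 segment(s) drawn
Waypoints (5 total):
(0, 0)
(-2.509, -6.535)
(-6.451, -16.804)
(-10.393, -27.074)
(-11.109, -28.941)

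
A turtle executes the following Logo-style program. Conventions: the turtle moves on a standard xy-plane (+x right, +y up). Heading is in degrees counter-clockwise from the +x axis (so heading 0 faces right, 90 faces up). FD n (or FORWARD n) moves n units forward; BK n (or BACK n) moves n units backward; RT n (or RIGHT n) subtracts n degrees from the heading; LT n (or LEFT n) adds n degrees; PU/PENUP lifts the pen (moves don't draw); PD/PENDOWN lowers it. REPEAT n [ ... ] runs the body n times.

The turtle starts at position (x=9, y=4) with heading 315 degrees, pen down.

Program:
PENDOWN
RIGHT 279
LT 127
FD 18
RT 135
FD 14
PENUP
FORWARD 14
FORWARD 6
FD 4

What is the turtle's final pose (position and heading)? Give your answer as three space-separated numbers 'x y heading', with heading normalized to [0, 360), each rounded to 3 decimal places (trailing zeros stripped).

Answer: 25.339 27.103 28

Derivation:
Executing turtle program step by step:
Start: pos=(9,4), heading=315, pen down
PD: pen down
RT 279: heading 315 -> 36
LT 127: heading 36 -> 163
FD 18: (9,4) -> (-8.213,9.263) [heading=163, draw]
RT 135: heading 163 -> 28
FD 14: (-8.213,9.263) -> (4.148,15.835) [heading=28, draw]
PU: pen up
FD 14: (4.148,15.835) -> (16.509,22.408) [heading=28, move]
FD 6: (16.509,22.408) -> (21.807,25.225) [heading=28, move]
FD 4: (21.807,25.225) -> (25.339,27.103) [heading=28, move]
Final: pos=(25.339,27.103), heading=28, 2 segment(s) drawn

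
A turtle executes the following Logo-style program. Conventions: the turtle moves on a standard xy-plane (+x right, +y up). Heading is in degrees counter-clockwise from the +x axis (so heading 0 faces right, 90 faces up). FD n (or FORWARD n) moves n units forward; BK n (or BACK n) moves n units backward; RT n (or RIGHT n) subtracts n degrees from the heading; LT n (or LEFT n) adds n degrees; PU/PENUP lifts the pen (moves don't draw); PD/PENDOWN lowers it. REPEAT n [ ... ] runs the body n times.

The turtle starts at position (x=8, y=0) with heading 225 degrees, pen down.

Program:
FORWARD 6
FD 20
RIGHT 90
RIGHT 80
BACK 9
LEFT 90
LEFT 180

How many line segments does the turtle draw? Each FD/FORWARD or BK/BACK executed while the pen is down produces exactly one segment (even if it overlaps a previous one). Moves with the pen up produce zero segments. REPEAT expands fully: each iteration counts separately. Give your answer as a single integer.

Answer: 3

Derivation:
Executing turtle program step by step:
Start: pos=(8,0), heading=225, pen down
FD 6: (8,0) -> (3.757,-4.243) [heading=225, draw]
FD 20: (3.757,-4.243) -> (-10.385,-18.385) [heading=225, draw]
RT 90: heading 225 -> 135
RT 80: heading 135 -> 55
BK 9: (-10.385,-18.385) -> (-15.547,-25.757) [heading=55, draw]
LT 90: heading 55 -> 145
LT 180: heading 145 -> 325
Final: pos=(-15.547,-25.757), heading=325, 3 segment(s) drawn
Segments drawn: 3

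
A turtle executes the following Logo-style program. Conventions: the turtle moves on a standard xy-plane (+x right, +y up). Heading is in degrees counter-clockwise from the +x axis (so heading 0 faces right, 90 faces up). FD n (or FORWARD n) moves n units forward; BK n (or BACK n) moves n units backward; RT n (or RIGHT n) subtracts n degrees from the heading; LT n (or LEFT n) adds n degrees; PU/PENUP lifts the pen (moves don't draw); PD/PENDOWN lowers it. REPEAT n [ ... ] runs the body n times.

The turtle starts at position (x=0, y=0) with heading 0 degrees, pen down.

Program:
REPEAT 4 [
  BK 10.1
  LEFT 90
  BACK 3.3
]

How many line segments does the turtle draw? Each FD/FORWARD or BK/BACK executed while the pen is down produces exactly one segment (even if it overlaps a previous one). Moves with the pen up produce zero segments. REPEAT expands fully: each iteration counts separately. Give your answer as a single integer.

Answer: 8

Derivation:
Executing turtle program step by step:
Start: pos=(0,0), heading=0, pen down
REPEAT 4 [
  -- iteration 1/4 --
  BK 10.1: (0,0) -> (-10.1,0) [heading=0, draw]
  LT 90: heading 0 -> 90
  BK 3.3: (-10.1,0) -> (-10.1,-3.3) [heading=90, draw]
  -- iteration 2/4 --
  BK 10.1: (-10.1,-3.3) -> (-10.1,-13.4) [heading=90, draw]
  LT 90: heading 90 -> 180
  BK 3.3: (-10.1,-13.4) -> (-6.8,-13.4) [heading=180, draw]
  -- iteration 3/4 --
  BK 10.1: (-6.8,-13.4) -> (3.3,-13.4) [heading=180, draw]
  LT 90: heading 180 -> 270
  BK 3.3: (3.3,-13.4) -> (3.3,-10.1) [heading=270, draw]
  -- iteration 4/4 --
  BK 10.1: (3.3,-10.1) -> (3.3,0) [heading=270, draw]
  LT 90: heading 270 -> 0
  BK 3.3: (3.3,0) -> (0,0) [heading=0, draw]
]
Final: pos=(0,0), heading=0, 8 segment(s) drawn
Segments drawn: 8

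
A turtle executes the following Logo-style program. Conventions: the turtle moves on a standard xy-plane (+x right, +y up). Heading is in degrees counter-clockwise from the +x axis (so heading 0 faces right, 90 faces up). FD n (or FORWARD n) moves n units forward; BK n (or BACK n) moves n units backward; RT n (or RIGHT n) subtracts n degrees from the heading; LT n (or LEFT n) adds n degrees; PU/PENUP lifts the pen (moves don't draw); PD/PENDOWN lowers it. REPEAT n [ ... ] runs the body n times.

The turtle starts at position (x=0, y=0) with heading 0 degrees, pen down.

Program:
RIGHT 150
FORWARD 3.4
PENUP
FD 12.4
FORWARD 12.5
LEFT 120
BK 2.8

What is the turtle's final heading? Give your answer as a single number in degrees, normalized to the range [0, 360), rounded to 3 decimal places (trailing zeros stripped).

Executing turtle program step by step:
Start: pos=(0,0), heading=0, pen down
RT 150: heading 0 -> 210
FD 3.4: (0,0) -> (-2.944,-1.7) [heading=210, draw]
PU: pen up
FD 12.4: (-2.944,-1.7) -> (-13.683,-7.9) [heading=210, move]
FD 12.5: (-13.683,-7.9) -> (-24.509,-14.15) [heading=210, move]
LT 120: heading 210 -> 330
BK 2.8: (-24.509,-14.15) -> (-26.933,-12.75) [heading=330, move]
Final: pos=(-26.933,-12.75), heading=330, 1 segment(s) drawn

Answer: 330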